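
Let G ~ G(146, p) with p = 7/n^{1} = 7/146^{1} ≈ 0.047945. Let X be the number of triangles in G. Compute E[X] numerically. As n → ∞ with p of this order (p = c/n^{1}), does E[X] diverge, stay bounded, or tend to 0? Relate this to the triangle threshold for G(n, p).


Number of potential triangles: C(146, 3) = 508080.
Each occurs with probability p³ ≈ (0.047945)³ ≈ 1.1021369e-04.
By linearity: E[X] = C(146, 3)·p³ ≈ 508080 · 1.1021369e-04 ≈ 55.99737.
Here α = 1, so p = 7/n is exactly at the triangle threshold p ~ 1/n. Asymptotically E[X] → c³/6 = 7³/6 = 343/6 ≈ 57.16667, a bounded constant. In this regime the triangle count is asymptotically Poisson(c³/6).

E[X] ≈ 55.99737; in regime p = Θ(1/n^{1}) E[X] stays bounded (at the triangle threshold p ~ 1/n).


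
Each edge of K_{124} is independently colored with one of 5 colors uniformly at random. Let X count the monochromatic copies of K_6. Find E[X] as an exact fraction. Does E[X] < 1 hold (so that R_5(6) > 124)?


E[X] = C(124, 6) · 5^{1 − 15} = 4465475476 · 5^{−14} = 4465475476/6103515625.
As a reduced fraction: E[X] = 4465475476/6103515625 ≈ 0.731624.
Is E[X] < 1? YES.
Since E[X] < 1, there exists a 5-coloring of K_{124} with no monochromatic K_6; hence R_5(6) > 124.

E[X] = 4465475476/6103515625 ≈ 0.731624; E[X] < 1, so R_5(6) > 124.


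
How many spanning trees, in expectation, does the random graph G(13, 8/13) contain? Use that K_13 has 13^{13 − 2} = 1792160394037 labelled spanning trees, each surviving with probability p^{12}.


K_13 has 13^{13 − 2} = 1792160394037 labelled spanning trees.
For each such spanning tree H, let X_H = 1 if all 12 edges of H are present in G. Then P[X_H = 1] = p^{12} = (8/13)^{12} = 68719476736/23298085122481.
By linearity of expectation: E[X] = Σ_H E[X_H] = 1792160394037 · p^{12} = 1792160394037 · 68719476736/23298085122481 = 68719476736/13.
Numerically: E[X] ≈ 5.29e+09.

E[X] = 1792160394037 · (8/13)^{12} = 68719476736/13 ≈ 5.29e+09.


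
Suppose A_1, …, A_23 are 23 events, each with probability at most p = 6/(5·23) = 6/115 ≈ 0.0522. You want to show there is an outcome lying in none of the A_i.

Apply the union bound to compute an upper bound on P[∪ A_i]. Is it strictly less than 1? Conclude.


Union bound: P[∪_{i=1}^{23} A_i] ≤ Σ_i P[A_i] ≤ 23·p = 23·(6/115) = 6/5.
Numerically: 6/5 ≈ 1.2000.
Is 6/5 < 1? NO.
Since the bound 6/5 is ≥ 1, the union bound is uninformative here; it does NOT by itself certify existence.

23·p = 6/5 ≈ 1.2000; existence NOT certified by the union bound.


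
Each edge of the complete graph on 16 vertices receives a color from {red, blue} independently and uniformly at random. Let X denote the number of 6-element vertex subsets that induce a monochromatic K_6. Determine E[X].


Let X = Σ_S X_S over the C(16, 6) = 8008 subsets S of size 6, where X_S = 1 if the K_6 on S is monochromatic.
For a fixed S, the K_6 on S has C(6, 2) = 15 edges. P[all 15 edges red] = (1/2)^15, and likewise for blue, so P[monochromatic] = 2·(1/2)^15 = 2^{1 − 15} = 1/16384.
Summing: E[X] = C(16, 6) · 2^{1 − 15} = 8008 · 1/16384 = 1001/2048.
Numerically: E[X] ≈ 0.489.

E[X] = C(16,6)·2^(1−C(6,2)) = 1001/2048 ≈ 0.489.


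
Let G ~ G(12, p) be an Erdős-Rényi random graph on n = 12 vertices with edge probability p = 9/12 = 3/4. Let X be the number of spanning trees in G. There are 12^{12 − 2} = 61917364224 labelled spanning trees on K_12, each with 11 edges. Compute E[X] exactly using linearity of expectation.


K_12 has 12^{12 − 2} = 61917364224 labelled spanning trees.
For each such spanning tree H, let X_H = 1 if all 11 edges of H are present in G. Then P[X_H = 1] = p^{11} = (3/4)^{11} = 177147/4194304.
By linearity: E[X] = Σ_H E[X_H] = 61917364224 · p^{11} = 61917364224 · 177147/4194304 = 10460353203/4.
Numerically: E[X] ≈ 2.62e+09.

E[X] = 61917364224 · (3/4)^{11} = 10460353203/4 ≈ 2.62e+09.


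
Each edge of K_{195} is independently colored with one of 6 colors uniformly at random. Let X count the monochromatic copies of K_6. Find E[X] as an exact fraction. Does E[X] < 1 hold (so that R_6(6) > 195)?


E[X] = C(195, 6) · 6^{1 − 15} = 70656049360 · 6^{−14} = 70656049360/78364164096.
As a reduced fraction: E[X] = 4416003085/4897760256 ≈ 0.902.
Is E[X] < 1? YES.
Since E[X] < 1, there exists a 6-coloring of K_{195} with no monochromatic K_6; hence R_6(6) > 195.

E[X] = 4416003085/4897760256 ≈ 0.902; E[X] < 1, so R_6(6) > 195.


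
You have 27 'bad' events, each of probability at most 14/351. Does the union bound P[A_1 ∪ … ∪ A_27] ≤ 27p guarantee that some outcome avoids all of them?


Union bound: P[∪_{i=1}^{27} A_i] ≤ Σ_i P[A_i] ≤ 27·p = 27·(14/351) = 14/13.
Numerically: 14/13 ≈ 1.0769231.
Is 14/13 < 1? NO.
Since the bound 14/13 is ≥ 1, the union bound is uninformative here; it does NOT by itself certify existence.

27·p = 14/13 ≈ 1.0769231; existence NOT certified by the union bound.


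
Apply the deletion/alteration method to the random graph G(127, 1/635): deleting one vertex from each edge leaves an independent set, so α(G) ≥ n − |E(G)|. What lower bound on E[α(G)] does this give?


E[|E(G)|] = C(127, 2)·p = 8001 · (1/635) = 63/5.
E[α(G)] ≥ n − E[|E(G)|] = 127 − 63/5 = 572/5.
Numerically: ≈ 114.4000.
(This is only a lower bound; the true E[α(G)] may be larger.)

E[α(G)] ≥ 572/5 ≈ 114.4000.


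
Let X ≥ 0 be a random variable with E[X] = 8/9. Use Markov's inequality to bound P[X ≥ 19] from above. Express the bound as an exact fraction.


μ = E[X] = 8/9, a = 19.
Markov: P[X ≥ 19] ≤ μ/a = (8/9)/19 = 8/171.
Numerically: ≈ 0.04678.
(Since a = 19 > μ = 0.88889, the bound 8/171 is < 1 and informative.)

P[X ≥ 19] ≤ 8/171 ≈ 0.04678.


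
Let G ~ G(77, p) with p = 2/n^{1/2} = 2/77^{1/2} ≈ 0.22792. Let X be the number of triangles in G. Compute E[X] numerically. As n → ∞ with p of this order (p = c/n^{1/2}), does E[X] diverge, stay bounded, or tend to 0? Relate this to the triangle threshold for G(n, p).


Number of potential triangles: C(77, 3) = 73150.
Each occurs with probability p³ ≈ (0.22792)³ ≈ 1.1840060e-02.
By linearity: E[X] = C(77, 3)·p³ ≈ 73150 · 1.1840060e-02 ≈ 866.10038.
Since α = 1/2 < 1, p = c/n^{1/2} ≫ 1/n is above the triangle threshold p ~ 1/n. Asymptotically E[X] ~ (c³/6)·n^{3(1−α)} = (2³/6)·n^{1.5} → ∞; triangles are abundant w.h.p.

E[X] ≈ 866.10038; in regime p = Θ(1/n^{1/2}) E[X] diverges (above the triangle threshold p ~ 1/n).


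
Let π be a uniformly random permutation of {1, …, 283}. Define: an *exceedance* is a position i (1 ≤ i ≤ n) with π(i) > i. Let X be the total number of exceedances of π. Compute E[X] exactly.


Write X = Σ_{i=1}^{283} X_i, where X_i = 1_{π(i) > i}.
For each fixed i, π(i) is uniform over {1, …, 283} (marginal of a uniform permutation), so P[π(i) > i] = (n − i)/n. Summing: Σ_{i=1}^{283} (n − i)/n = (0 + 1 + … + 282)/283 = 283(283 − 1)/(2·283) = (283 − 1)/2.
Hence E[X] = Σ_{i=1}^{283} (283 − i)/283 = 141 ≈ 141.000000.

E[X] = 141 = 141.000000.


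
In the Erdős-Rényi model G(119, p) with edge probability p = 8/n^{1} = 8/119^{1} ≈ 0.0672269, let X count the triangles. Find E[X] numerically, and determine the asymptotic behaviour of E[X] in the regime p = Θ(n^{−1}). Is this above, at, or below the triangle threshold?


Number of potential triangles: C(119, 3) = 273819.
Each occurs with probability p³ ≈ (0.0672269)³ ≈ 3.03828897e-04.
By linearity: E[X] = C(119, 3)·p³ ≈ 273819 · 3.03828897e-04 ≈ 83.194125.
Here α = 1, so p = 8/n is exactly at the triangle threshold p ~ 1/n. Asymptotically E[X] → c³/6 = 8³/6 = 256/3 ≈ 85.333333, a bounded constant. In this regime the triangle count is asymptotically Poisson(c³/6).

E[X] ≈ 83.194125; in regime p = Θ(1/n^{1}) E[X] stays bounded (at the triangle threshold p ~ 1/n).


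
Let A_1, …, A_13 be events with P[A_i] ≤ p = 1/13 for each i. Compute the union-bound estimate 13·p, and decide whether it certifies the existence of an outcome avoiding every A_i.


Union bound: P[∪_{i=1}^{13} A_i] ≤ Σ_i P[A_i] ≤ 13·p = 13·(1/13) = 1.
Numerically: 1 ≈ 1.000000.
Is 1 < 1? NO.
Since the bound 1 is ≥ 1, the union bound is uninformative here; it does NOT by itself certify existence.

13·p = 1 ≈ 1.000000; existence NOT certified by the union bound.


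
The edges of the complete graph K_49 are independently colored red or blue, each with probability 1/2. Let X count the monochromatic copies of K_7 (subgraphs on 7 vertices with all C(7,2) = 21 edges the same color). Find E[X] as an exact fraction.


Let X = Σ_S X_S over the C(49, 7) = 85900584 subsets S of size 7, where X_S = 1 if the K_7 on S is monochromatic.
For a fixed S, the K_7 on S has C(7, 2) = 21 edges. P[all 21 edges red] = (1/2)^21, and likewise for blue, so P[monochromatic] = 2·(1/2)^21 = 2^{1 − 21} = 1/1048576.
By linearity of expectation: E[X] = C(49, 7) · 2^{1 − 21} = 85900584 · 1/1048576 = 10737573/131072.
Numerically: E[X] ≈ 81.921.

E[X] = C(49,7)·2^(1−C(7,2)) = 10737573/131072 ≈ 81.921.


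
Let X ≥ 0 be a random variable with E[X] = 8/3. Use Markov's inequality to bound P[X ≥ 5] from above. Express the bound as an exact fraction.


μ = E[X] = 8/3, a = 5.
Markov: P[X ≥ 5] ≤ μ/a = (8/3)/5 = 8/15.
Numerically: ≈ 0.533.
(Since a = 5 > μ = 2.667, the bound 8/15 is < 1 and informative.)

P[X ≥ 5] ≤ 8/15 ≈ 0.533.


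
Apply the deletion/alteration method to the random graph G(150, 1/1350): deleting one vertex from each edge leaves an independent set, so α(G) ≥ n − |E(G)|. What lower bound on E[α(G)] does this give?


E[|E(G)|] = C(150, 2)·p = 11175 · (1/1350) = 149/18.
E[α(G)] ≥ n − E[|E(G)|] = 150 − 149/18 = 2551/18.
Numerically: ≈ 141.722222.
(This is only a lower bound; the true E[α(G)] may be larger.)

E[α(G)] ≥ 2551/18 ≈ 141.722222.


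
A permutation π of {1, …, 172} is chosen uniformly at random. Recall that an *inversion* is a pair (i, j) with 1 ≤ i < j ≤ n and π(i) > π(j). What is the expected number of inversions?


Write X = Σ X_I over the C(172, 2) = 14706 pairs i < j, with X_I the indicator of one inversion.
There are 14706 indicators.
For each fixed pair i < j, the values π(i) and π(j) are two distinct elements of {1, …, 172} in uniformly random order; by symmetry P[π(i) > π(j)] = 1/2.
By linearity: E[X] = 14706 · (1/2) = C(172, 2) · (1/2) = 14706/2 = 7353 ≈ 7353.000.

E[X] = 7353 = 7353.000.


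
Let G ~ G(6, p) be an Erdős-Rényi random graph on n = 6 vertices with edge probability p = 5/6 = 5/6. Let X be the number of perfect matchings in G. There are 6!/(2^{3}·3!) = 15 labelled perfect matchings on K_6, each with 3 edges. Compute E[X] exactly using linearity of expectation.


K_6 has 6!/(2^{3}·3!) = 15 labelled perfect matchings.
For each such perfect matching H, let X_H = 1 if all 3 edges of H are present in G. Then P[X_H = 1] = p^{3} = (5/6)^{3} = 125/216.
By linearity of expectation: E[X] = Σ_H E[X_H] = 15 · p^{3} = 15 · 125/216 = 625/72.
Numerically: E[X] ≈ 8.68.

E[X] = 15 · (5/6)^{3} = 625/72 ≈ 8.68.


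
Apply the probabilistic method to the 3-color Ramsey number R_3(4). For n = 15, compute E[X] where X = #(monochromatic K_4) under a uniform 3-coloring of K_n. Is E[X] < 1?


E[X] = C(15, 4) · 3^{1 − 6} = 1365 · 3^{−5} = 1365/243.
As a reduced fraction: E[X] = 455/81 ≈ 5.6172840.
Is E[X] < 1? NO.
Since E[X] ≥ 1, the first-moment bound is inconclusive at n = 15; it does NOT by itself certify R_3(4) > 15.

E[X] = 455/81 ≈ 5.6172840; E[X] ≥ 1; first-moment method inconclusive here.


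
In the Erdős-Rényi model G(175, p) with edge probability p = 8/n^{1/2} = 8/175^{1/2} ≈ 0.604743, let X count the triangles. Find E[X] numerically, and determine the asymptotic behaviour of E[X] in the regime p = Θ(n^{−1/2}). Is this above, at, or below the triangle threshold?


Number of potential triangles: C(175, 3) = 877975.
Each occurs with probability p³ ≈ (0.604743)³ ≈ 2.21163212e-01.
By linearity: E[X] = C(175, 3)·p³ ≈ 877975 · 2.21163212e-01 ≈ 194175.770735.
Since α = 1/2 < 1, p = c/n^{1/2} ≫ 1/n is above the triangle threshold p ~ 1/n. Asymptotically E[X] ~ (c³/6)·n^{3(1−α)} = (8³/6)·n^{1.5} → ∞; triangles are abundant w.h.p.

E[X] ≈ 194175.770735; in regime p = Θ(1/n^{1/2}) E[X] diverges (above the triangle threshold p ~ 1/n).


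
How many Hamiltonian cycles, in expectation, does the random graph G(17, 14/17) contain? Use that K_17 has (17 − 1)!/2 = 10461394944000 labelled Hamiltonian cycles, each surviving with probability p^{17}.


K_17 has (17 − 1)!/2 = 10461394944000 labelled Hamiltonian cycles.
For each such Hamiltonian cycle H, let X_H = 1 if all 17 edges of H are present in G. Then P[X_H = 1] = p^{17} = (14/17)^{17} = 30491346729331195904/827240261886336764177.
Summing the indicators: E[X] = Σ_H E[X_H] = 10461394944000 · p^{17} = 10461394944000 · 30491346729331195904/827240261886336764177 = 318982020509976309331579109376000/827240261886336764177.
Numerically: E[X] ≈ 3.85598e+11.

E[X] = 10461394944000 · (14/17)^{17} = 318982020509976309331579109376000/827240261886336764177 ≈ 3.85598e+11.


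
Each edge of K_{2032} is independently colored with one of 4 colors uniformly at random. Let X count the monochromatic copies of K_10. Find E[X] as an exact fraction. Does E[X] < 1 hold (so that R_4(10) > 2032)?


E[X] = C(2032, 10) · 4^{1 − 45} = 323475384642158147171212440 · 4^{−44} = 323475384642158147171212440/309485009821345068724781056.
As a reduced fraction: E[X] = 40434423080269768396401555/38685626227668133590597632 ≈ 1.0452.
Is E[X] < 1? NO.
Since E[X] ≥ 1, the first-moment bound is inconclusive at n = 2032; it does NOT by itself certify R_4(10) > 2032.

E[X] = 40434423080269768396401555/38685626227668133590597632 ≈ 1.0452; E[X] ≥ 1; first-moment method inconclusive here.


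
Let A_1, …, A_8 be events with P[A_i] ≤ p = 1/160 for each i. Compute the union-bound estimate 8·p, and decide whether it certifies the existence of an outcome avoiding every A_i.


Union bound: P[∪_{i=1}^{8} A_i] ≤ Σ_i P[A_i] ≤ 8·p = 8·(1/160) = 1/20.
Numerically: 1/20 ≈ 0.05000.
Is 1/20 < 1? YES.
Since P[∪ A_i] ≤ 1/20 < 1, the complement has P[∩ A_i^c] ≥ 1 − 1/20 = 19/20 > 0, so some outcome avoids every A_i.

8·p = 1/20 ≈ 0.05000; existence CERTIFIED by the union bound.


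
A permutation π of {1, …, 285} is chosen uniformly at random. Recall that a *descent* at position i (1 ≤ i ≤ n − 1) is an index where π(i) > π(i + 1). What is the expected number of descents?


Write X = Σ X_I over i = 1, …, 284, with X_I the indicator of one descent.
There are 284 indicators.
For each fixed i, the pair (π(i), π(i+1)) is a uniformly random ordered pair of distinct values from {1, …, 285}; by symmetry P[π(i) > π(i+1)] = 1/2.
By linearity: E[X] = 284 · (1/2) = (285 − 1) · (1/2) = 142 ≈ 142.000.

E[X] = 142 = 142.000.


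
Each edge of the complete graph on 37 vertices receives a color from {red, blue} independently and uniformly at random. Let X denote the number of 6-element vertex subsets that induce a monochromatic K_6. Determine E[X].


Let X = Σ_S X_S over the C(37, 6) = 2324784 subsets S of size 6, where X_S = 1 if the K_6 on S is monochromatic.
For a fixed S, the K_6 on S has C(6, 2) = 15 edges. P[all 15 edges red] = (1/2)^15, and likewise for blue, so P[monochromatic] = 2·(1/2)^15 = 2^{1 − 15} = 1/16384.
By linearity of expectation: E[X] = C(37, 6) · 2^{1 − 15} = 2324784 · 1/16384 = 145299/1024.
Numerically: E[X] ≈ 141.894.

E[X] = C(37,6)·2^(1−C(6,2)) = 145299/1024 ≈ 141.894.


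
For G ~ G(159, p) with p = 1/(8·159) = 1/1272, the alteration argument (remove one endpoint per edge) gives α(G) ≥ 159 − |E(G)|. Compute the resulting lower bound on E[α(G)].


E[|E(G)|] = C(159, 2)·p = 12561 · (1/1272) = 79/8.
E[α(G)] ≥ n − E[|E(G)|] = 159 − 79/8 = 1193/8.
Numerically: ≈ 149.125000.
(This is only a lower bound; the true E[α(G)] may be larger.)

E[α(G)] ≥ 1193/8 ≈ 149.125000.


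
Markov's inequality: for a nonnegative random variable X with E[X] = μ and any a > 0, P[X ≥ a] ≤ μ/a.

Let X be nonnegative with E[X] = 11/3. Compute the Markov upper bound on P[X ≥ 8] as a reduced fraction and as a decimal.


μ = E[X] = 11/3, a = 8.
Markov: P[X ≥ 8] ≤ μ/a = (11/3)/8 = 11/24.
Numerically: ≈ 0.45833.
(Since a = 8 > μ = 3.66667, the bound 11/24 is < 1 and informative.)

P[X ≥ 8] ≤ 11/24 ≈ 0.45833.


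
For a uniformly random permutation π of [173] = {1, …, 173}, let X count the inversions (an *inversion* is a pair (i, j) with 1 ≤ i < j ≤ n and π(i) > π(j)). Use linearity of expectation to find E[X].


Write X = Σ X_I over the C(173, 2) = 14878 pairs i < j, with X_I the indicator of one inversion.
There are 14878 indicators.
For each fixed pair i < j, the values π(i) and π(j) are two distinct elements of {1, …, 173} in uniformly random order; by symmetry P[π(i) > π(j)] = 1/2.
By linearity: E[X] = 14878 · (1/2) = C(173, 2) · (1/2) = 14878/2 = 7439 ≈ 7439.000.

E[X] = 7439 = 7439.000.


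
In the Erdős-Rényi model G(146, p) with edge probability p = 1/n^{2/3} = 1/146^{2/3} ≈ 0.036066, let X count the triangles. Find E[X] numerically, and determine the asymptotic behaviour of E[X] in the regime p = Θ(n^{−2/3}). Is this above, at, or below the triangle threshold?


Number of potential triangles: C(146, 3) = 508080.
Each occurs with probability p³ ≈ (0.036066)³ ≈ 4.69131169e-05.
By linearity: E[X] = C(146, 3)·p³ ≈ 508080 · 4.69131169e-05 ≈ 23.835616.
Since α = 2/3 < 1, p = c/n^{2/3} ≫ 1/n is above the triangle threshold p ~ 1/n. Asymptotically E[X] ~ (c³/6)·n^{3(1−α)} = (1³/6)·n^{1} → ∞; triangles are abundant w.h.p.

E[X] ≈ 23.835616; in regime p = Θ(1/n^{2/3}) E[X] diverges (above the triangle threshold p ~ 1/n).


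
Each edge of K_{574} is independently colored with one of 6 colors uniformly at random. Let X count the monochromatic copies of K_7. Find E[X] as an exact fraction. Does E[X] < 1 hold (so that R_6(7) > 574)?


E[X] = C(574, 7) · 6^{1 − 21} = 3926481655188664 · 6^{−20} = 3926481655188664/3656158440062976.
As a reduced fraction: E[X] = 490810206898583/457019805007872 ≈ 1.074.
Is E[X] < 1? NO.
Since E[X] ≥ 1, the first-moment bound is inconclusive at n = 574; it does NOT by itself certify R_6(7) > 574.

E[X] = 490810206898583/457019805007872 ≈ 1.074; E[X] ≥ 1; first-moment method inconclusive here.


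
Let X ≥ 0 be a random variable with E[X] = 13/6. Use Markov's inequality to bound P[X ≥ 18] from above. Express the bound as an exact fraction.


μ = E[X] = 13/6, a = 18.
Markov: P[X ≥ 18] ≤ μ/a = (13/6)/18 = 13/108.
Numerically: ≈ 0.1204.
(Since a = 18 > μ = 2.1667, the bound 13/108 is < 1 and informative.)

P[X ≥ 18] ≤ 13/108 ≈ 0.1204.


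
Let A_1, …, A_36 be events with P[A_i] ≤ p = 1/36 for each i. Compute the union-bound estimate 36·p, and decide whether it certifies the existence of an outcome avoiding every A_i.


Union bound: P[∪_{i=1}^{36} A_i] ≤ Σ_i P[A_i] ≤ 36·p = 36·(1/36) = 1.
Numerically: 1 ≈ 1.00000.
Is 1 < 1? NO.
Since the bound 1 is ≥ 1, the union bound is uninformative here; it does NOT by itself certify existence.

36·p = 1 ≈ 1.00000; existence NOT certified by the union bound.


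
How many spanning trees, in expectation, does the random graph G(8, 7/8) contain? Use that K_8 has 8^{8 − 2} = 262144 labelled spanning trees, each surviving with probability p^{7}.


K_8 has 8^{8 − 2} = 262144 labelled spanning trees.
For each such spanning tree H, let X_H = 1 if all 7 edges of H are present in G. Then P[X_H = 1] = p^{7} = (7/8)^{7} = 823543/2097152.
By linearity of expectation: E[X] = Σ_H E[X_H] = 262144 · p^{7} = 262144 · 823543/2097152 = 823543/8.
Numerically: E[X] ≈ 1.03e+05.

E[X] = 262144 · (7/8)^{7} = 823543/8 ≈ 1.03e+05.


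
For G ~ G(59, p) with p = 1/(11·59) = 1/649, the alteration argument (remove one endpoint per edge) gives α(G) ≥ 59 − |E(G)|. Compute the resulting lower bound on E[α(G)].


E[|E(G)|] = C(59, 2)·p = 1711 · (1/649) = 29/11.
E[α(G)] ≥ n − E[|E(G)|] = 59 − 29/11 = 620/11.
Numerically: ≈ 56.36364.
(This is only a lower bound; the true E[α(G)] may be larger.)

E[α(G)] ≥ 620/11 ≈ 56.36364.


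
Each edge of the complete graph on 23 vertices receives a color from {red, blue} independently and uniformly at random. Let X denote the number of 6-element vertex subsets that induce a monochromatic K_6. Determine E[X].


Let X = Σ_S X_S over the C(23, 6) = 100947 subsets S of size 6, where X_S = 1 if the K_6 on S is monochromatic.
For a fixed S, the K_6 on S has C(6, 2) = 15 edges. P[all 15 edges red] = (1/2)^15, and likewise for blue, so P[monochromatic] = 2·(1/2)^15 = 2^{1 − 15} = 1/16384.
By linearity of expectation: E[X] = C(23, 6) · 2^{1 − 15} = 100947 · 1/16384 = 100947/16384.
Numerically: E[X] ≈ 6.161.

E[X] = C(23,6)·2^(1−C(6,2)) = 100947/16384 ≈ 6.161.


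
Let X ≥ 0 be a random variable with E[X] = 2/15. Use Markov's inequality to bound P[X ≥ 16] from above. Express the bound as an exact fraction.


μ = E[X] = 2/15, a = 16.
Markov: P[X ≥ 16] ≤ μ/a = (2/15)/16 = 1/120.
Numerically: ≈ 0.0083.
(Since a = 16 > μ = 0.1333, the bound 1/120 is < 1 and informative.)

P[X ≥ 16] ≤ 1/120 ≈ 0.0083.


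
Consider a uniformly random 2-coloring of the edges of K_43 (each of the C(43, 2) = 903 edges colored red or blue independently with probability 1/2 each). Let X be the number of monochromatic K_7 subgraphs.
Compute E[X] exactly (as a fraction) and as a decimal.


Let X = Σ_S X_S over the C(43, 7) = 32224114 subsets S of size 7, where X_S = 1 if the K_7 on S is monochromatic.
For a fixed S, the K_7 on S has C(7, 2) = 21 edges. P[all 21 edges red] = (1/2)^21, and likewise for blue, so P[monochromatic] = 2·(1/2)^21 = 2^{1 − 21} = 1/1048576.
By linearity of expectation: E[X] = C(43, 7) · 2^{1 − 21} = 32224114 · 1/1048576 = 16112057/524288.
Numerically: E[X] ≈ 30.731.

E[X] = C(43,7)·2^(1−C(7,2)) = 16112057/524288 ≈ 30.731.


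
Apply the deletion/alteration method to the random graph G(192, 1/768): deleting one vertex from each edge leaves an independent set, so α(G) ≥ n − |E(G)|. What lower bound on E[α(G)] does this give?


E[|E(G)|] = C(192, 2)·p = 18336 · (1/768) = 191/8.
E[α(G)] ≥ n − E[|E(G)|] = 192 − 191/8 = 1345/8.
Numerically: ≈ 168.125000.
(This is only a lower bound; the true E[α(G)] may be larger.)

E[α(G)] ≥ 1345/8 ≈ 168.125000.


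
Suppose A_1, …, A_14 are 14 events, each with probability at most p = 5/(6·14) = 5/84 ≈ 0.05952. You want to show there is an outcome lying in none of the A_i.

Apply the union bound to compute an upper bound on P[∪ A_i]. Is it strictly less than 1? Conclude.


Union bound: P[∪_{i=1}^{14} A_i] ≤ Σ_i P[A_i] ≤ 14·p = 14·(5/84) = 5/6.
Numerically: 5/6 ≈ 0.83333.
Is 5/6 < 1? YES.
Since P[∪ A_i] ≤ 5/6 < 1, the complement has P[∩ A_i^c] ≥ 1 − 5/6 = 1/6 > 0, so some outcome avoids every A_i.

14·p = 5/6 ≈ 0.83333; existence CERTIFIED by the union bound.


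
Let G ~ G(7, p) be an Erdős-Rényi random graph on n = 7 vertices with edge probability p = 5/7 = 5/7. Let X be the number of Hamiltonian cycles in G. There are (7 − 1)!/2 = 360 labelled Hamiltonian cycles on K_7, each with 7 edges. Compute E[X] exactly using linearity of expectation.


K_7 has (7 − 1)!/2 = 360 labelled Hamiltonian cycles.
For each such Hamiltonian cycle H, let X_H = 1 if all 7 edges of H are present in G. Then P[X_H = 1] = p^{7} = (5/7)^{7} = 78125/823543.
By linearity: E[X] = Σ_H E[X_H] = 360 · p^{7} = 360 · 78125/823543 = 28125000/823543.
Numerically: E[X] ≈ 34.151.

E[X] = 360 · (5/7)^{7} = 28125000/823543 ≈ 34.151.


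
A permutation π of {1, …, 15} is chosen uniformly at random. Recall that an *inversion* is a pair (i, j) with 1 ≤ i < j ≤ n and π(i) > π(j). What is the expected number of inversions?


Write X = Σ X_I over the C(15, 2) = 105 pairs i < j, with X_I the indicator of one inversion.
There are 105 indicators.
For each fixed pair i < j, the values π(i) and π(j) are two distinct elements of {1, …, 15} in uniformly random order; by symmetry P[π(i) > π(j)] = 1/2.
By linearity: E[X] = 105 · (1/2) = C(15, 2) · (1/2) = 105/2 = 105/2 ≈ 52.50000.

E[X] = 105/2 = 52.50000.


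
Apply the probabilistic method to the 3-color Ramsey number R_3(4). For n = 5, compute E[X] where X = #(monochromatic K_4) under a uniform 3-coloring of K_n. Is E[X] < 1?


E[X] = C(5, 4) · 3^{1 − 6} = 5 · 3^{−5} = 5/243.
As a reduced fraction: E[X] = 5/243 ≈ 0.0205761.
Is E[X] < 1? YES.
Since E[X] < 1, there exists a 3-coloring of K_{5} with no monochromatic K_4; hence R_3(4) > 5.

E[X] = 5/243 ≈ 0.0205761; E[X] < 1, so R_3(4) > 5.


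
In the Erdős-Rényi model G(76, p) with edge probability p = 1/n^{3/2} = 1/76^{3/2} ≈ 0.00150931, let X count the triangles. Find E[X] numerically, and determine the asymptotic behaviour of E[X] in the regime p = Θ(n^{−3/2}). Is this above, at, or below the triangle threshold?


Number of potential triangles: C(76, 3) = 70300.
Each occurs with probability p³ ≈ (0.00150931)³ ≈ 3.43826095e-09.
By linearity: E[X] = C(76, 3)·p³ ≈ 70300 · 3.43826095e-09 ≈ 0.000242.
Since α = 3/2 > 1, p = c/n^{3/2} = o(1/n) is below the triangle threshold p ~ 1/n. Asymptotically E[X] ~ (c³/6)·n^{3(1−α)} = (1³/6)·n^{-1.5} → 0, so by Markov's inequality G has no triangles w.h.p.

E[X] ≈ 0.000242; in regime p = Θ(1/n^{3/2}) E[X] tends to 0 (below the triangle threshold p ~ 1/n).


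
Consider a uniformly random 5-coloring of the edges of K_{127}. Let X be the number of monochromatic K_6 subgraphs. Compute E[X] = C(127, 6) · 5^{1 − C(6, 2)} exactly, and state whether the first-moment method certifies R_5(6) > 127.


E[X] = C(127, 6) · 5^{1 − 15} = 5169379425 · 5^{−14} = 5169379425/6103515625.
As a reduced fraction: E[X] = 206775177/244140625 ≈ 0.8470.
Is E[X] < 1? YES.
Since E[X] < 1, there exists a 5-coloring of K_{127} with no monochromatic K_6; hence R_5(6) > 127.

E[X] = 206775177/244140625 ≈ 0.8470; E[X] < 1, so R_5(6) > 127.


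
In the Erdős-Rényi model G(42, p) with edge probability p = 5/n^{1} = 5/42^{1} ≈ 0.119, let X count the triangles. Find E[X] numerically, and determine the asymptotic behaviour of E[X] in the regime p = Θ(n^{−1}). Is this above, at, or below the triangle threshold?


Number of potential triangles: C(42, 3) = 11480.
Each occurs with probability p³ ≈ (0.119)³ ≈ 1.68718e-03.
By linearity: E[X] = C(42, 3)·p³ ≈ 11480 · 1.68718e-03 ≈ 19.369.
Here α = 1, so p = 5/n is exactly at the triangle threshold p ~ 1/n. Asymptotically E[X] → c³/6 = 5³/6 = 125/6 ≈ 20.833, a bounded constant. In this regime the triangle count is asymptotically Poisson(c³/6).

E[X] ≈ 19.369; in regime p = Θ(1/n^{1}) E[X] stays bounded (at the triangle threshold p ~ 1/n).


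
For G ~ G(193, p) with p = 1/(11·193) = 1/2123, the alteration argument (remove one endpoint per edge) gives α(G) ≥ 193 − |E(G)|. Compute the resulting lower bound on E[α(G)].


E[|E(G)|] = C(193, 2)·p = 18528 · (1/2123) = 96/11.
E[α(G)] ≥ n − E[|E(G)|] = 193 − 96/11 = 2027/11.
Numerically: ≈ 184.2727.
(This is only a lower bound; the true E[α(G)] may be larger.)

E[α(G)] ≥ 2027/11 ≈ 184.2727.


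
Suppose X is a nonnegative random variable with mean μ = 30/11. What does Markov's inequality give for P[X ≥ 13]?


μ = E[X] = 30/11, a = 13.
Markov: P[X ≥ 13] ≤ μ/a = (30/11)/13 = 30/143.
Numerically: ≈ 0.20979.
(Since a = 13 > μ = 2.72727, the bound 30/143 is < 1 and informative.)

P[X ≥ 13] ≤ 30/143 ≈ 0.20979.


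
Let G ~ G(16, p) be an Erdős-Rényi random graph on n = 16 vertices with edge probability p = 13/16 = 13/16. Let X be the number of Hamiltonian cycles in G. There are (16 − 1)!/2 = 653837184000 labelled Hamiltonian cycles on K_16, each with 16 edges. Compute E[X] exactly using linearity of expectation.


K_16 has (16 − 1)!/2 = 653837184000 labelled Hamiltonian cycles.
For each such Hamiltonian cycle H, let X_H = 1 if all 16 edges of H are present in G. Then P[X_H = 1] = p^{16} = (13/16)^{16} = 665416609183179841/18446744073709551616.
Summing the indicators: E[X] = Σ_H E[X_H] = 653837184000 · p^{16} = 653837184000 · 665416609183179841/18446744073709551616 = 424877072202303561918952875/18014398509481984.
Numerically: E[X] ≈ 2.3585e+10.

E[X] = 653837184000 · (13/16)^{16} = 424877072202303561918952875/18014398509481984 ≈ 2.3585e+10.


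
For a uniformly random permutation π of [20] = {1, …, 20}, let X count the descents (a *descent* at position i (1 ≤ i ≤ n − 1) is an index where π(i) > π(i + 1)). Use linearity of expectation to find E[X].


Write X = Σ X_I over i = 1, …, 19, with X_I the indicator of one descent.
There are 19 indicators.
For each fixed i, the pair (π(i), π(i+1)) is a uniformly random ordered pair of distinct values from {1, …, 20}; by symmetry P[π(i) > π(i+1)] = 1/2.
By linearity: E[X] = 19 · (1/2) = (20 − 1) · (1/2) = 19/2 ≈ 9.50000.

E[X] = 19/2 = 9.50000.


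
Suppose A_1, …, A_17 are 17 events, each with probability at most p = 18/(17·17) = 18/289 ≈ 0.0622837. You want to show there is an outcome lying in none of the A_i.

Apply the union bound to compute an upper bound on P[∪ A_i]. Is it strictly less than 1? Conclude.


Union bound: P[∪_{i=1}^{17} A_i] ≤ Σ_i P[A_i] ≤ 17·p = 17·(18/289) = 18/17.
Numerically: 18/17 ≈ 1.0588235.
Is 18/17 < 1? NO.
Since the bound 18/17 is ≥ 1, the union bound is uninformative here; it does NOT by itself certify existence.

17·p = 18/17 ≈ 1.0588235; existence NOT certified by the union bound.


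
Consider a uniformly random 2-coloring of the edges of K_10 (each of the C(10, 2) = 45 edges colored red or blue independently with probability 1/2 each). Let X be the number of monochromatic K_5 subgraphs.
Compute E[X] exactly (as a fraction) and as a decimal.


Let X = Σ_S X_S over the C(10, 5) = 252 subsets S of size 5, where X_S = 1 if the K_5 on S is monochromatic.
For a fixed S, the K_5 on S has C(5, 2) = 10 edges. P[all 10 edges red] = (1/2)^10, and likewise for blue, so P[monochromatic] = 2·(1/2)^10 = 2^{1 − 10} = 1/512.
By linearity of expectation: E[X] = C(10, 5) · 2^{1 − 10} = 252 · 1/512 = 63/128.
Numerically: E[X] ≈ 0.492.

E[X] = C(10,5)·2^(1−C(5,2)) = 63/128 ≈ 0.492.


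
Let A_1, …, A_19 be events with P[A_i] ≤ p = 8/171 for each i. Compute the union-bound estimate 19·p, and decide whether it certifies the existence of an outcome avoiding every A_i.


Union bound: P[∪_{i=1}^{19} A_i] ≤ Σ_i P[A_i] ≤ 19·p = 19·(8/171) = 8/9.
Numerically: 8/9 ≈ 0.889.
Is 8/9 < 1? YES.
Since P[∪ A_i] ≤ 8/9 < 1, the complement has P[∩ A_i^c] ≥ 1 − 8/9 = 1/9 > 0, so some outcome avoids every A_i.

19·p = 8/9 ≈ 0.889; existence CERTIFIED by the union bound.


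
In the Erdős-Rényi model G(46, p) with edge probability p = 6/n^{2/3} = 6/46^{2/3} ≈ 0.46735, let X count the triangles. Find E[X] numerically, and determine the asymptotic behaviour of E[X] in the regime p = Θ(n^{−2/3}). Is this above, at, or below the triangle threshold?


Number of potential triangles: C(46, 3) = 15180.
Each occurs with probability p³ ≈ (0.46735)³ ≈ 1.0207940e-01.
By linearity: E[X] = C(46, 3)·p³ ≈ 15180 · 1.0207940e-01 ≈ 1549.56522.
Since α = 2/3 < 1, p = c/n^{2/3} ≫ 1/n is above the triangle threshold p ~ 1/n. Asymptotically E[X] ~ (c³/6)·n^{3(1−α)} = (6³/6)·n^{1} → ∞; triangles are abundant w.h.p.

E[X] ≈ 1549.56522; in regime p = Θ(1/n^{2/3}) E[X] diverges (above the triangle threshold p ~ 1/n).


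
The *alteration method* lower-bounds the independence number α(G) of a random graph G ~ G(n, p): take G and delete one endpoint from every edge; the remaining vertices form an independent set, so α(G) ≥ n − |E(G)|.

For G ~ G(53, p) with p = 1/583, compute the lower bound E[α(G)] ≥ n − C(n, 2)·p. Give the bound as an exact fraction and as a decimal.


E[|E(G)|] = C(53, 2)·p = 1378 · (1/583) = 26/11.
E[α(G)] ≥ n − E[|E(G)|] = 53 − 26/11 = 557/11.
Numerically: ≈ 50.636364.
(This is only a lower bound; the true E[α(G)] may be larger.)

E[α(G)] ≥ 557/11 ≈ 50.636364.


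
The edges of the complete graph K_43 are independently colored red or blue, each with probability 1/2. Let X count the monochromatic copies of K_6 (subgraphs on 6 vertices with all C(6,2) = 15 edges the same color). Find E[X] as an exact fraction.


Let X = Σ_S X_S over the C(43, 6) = 6096454 subsets S of size 6, where X_S = 1 if the K_6 on S is monochromatic.
For a fixed S, the K_6 on S has C(6, 2) = 15 edges. P[all 15 edges red] = (1/2)^15, and likewise for blue, so P[monochromatic] = 2·(1/2)^15 = 2^{1 − 15} = 1/16384.
Summing: E[X] = C(43, 6) · 2^{1 − 15} = 6096454 · 1/16384 = 3048227/8192.
Numerically: E[X] ≈ 372.098.

E[X] = C(43,6)·2^(1−C(6,2)) = 3048227/8192 ≈ 372.098.


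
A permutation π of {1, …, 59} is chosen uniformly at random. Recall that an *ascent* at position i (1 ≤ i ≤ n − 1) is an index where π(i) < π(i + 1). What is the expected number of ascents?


Write X = Σ X_I over i = 1, …, 58, with X_I the indicator of one ascent.
There are 58 indicators.
For each fixed i, the pair (π(i), π(i+1)) is a uniformly random ordered pair of distinct values from {1, …, 59}; by symmetry P[π(i) < π(i+1)] = 1/2.
By linearity: E[X] = 58 · (1/2) = (59 − 1) · (1/2) = 29 ≈ 29.0000.

E[X] = 29 = 29.0000.


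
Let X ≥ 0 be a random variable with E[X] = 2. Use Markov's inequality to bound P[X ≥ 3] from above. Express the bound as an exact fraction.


μ = E[X] = 2, a = 3.
Markov: P[X ≥ 3] ≤ μ/a = (2)/3 = 2/3.
Numerically: ≈ 0.666667.
(Since a = 3 > μ = 2.000000, the bound 2/3 is < 1 and informative.)

P[X ≥ 3] ≤ 2/3 ≈ 0.666667.


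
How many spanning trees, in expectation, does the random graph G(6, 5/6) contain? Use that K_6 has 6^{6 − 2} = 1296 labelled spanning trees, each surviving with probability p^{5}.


K_6 has 6^{6 − 2} = 1296 labelled spanning trees.
For each such spanning tree H, let X_H = 1 if all 5 edges of H are present in G. Then P[X_H = 1] = p^{5} = (5/6)^{5} = 3125/7776.
Summing the indicators: E[X] = Σ_H E[X_H] = 1296 · p^{5} = 1296 · 3125/7776 = 3125/6.
Numerically: E[X] ≈ 520.833.

E[X] = 1296 · (5/6)^{5} = 3125/6 ≈ 520.833.


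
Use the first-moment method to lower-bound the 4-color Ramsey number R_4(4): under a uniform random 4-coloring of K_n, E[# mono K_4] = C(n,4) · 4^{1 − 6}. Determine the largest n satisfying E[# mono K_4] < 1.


We need C(n, 4) · 4^{1 − 6} < 1, i.e. C(n, 4) < 4^{6 − 1} = 1024.
Check values of n near the boundary:
  n = 8: C(8, 4) = 70; 70 < 1024? YES
  n = 9: C(9, 4) = 126; 126 < 1024? YES
  n = 10: C(10, 4) = 210; 210 < 1024? YES
  n = 11: C(11, 4) = 330; 330 < 1024? YES
  n = 12: C(12, 4) = 495; 495 < 1024? YES
  n = 13: C(13, 4) = 715; 715 < 1024? YES
  n = 14: C(14, 4) = 1001; 1001 < 1024? YES
  n = 15: C(15, 4) = 1365; 1365 < 1024? NO
  n = 16: C(16, 4) = 1820; 1820 < 1024? NO
The largest n with C(n, 4) < 1024 is n = 14 (where E[X] = 1001/1024 ≈ 0.977539). Hence R_4(4) > 14, i.e. R_4(4) ≥ 15.

Largest n = 14; hence R_4(4) > 14.


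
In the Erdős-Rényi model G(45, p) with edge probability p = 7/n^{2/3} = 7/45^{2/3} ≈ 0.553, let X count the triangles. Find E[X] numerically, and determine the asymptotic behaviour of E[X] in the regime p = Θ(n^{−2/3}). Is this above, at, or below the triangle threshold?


Number of potential triangles: C(45, 3) = 14190.
Each occurs with probability p³ ≈ (0.553)³ ≈ 1.69383e-01.
By linearity: E[X] = C(45, 3)·p³ ≈ 14190 · 1.69383e-01 ≈ 2403.541.
Since α = 2/3 < 1, p = c/n^{2/3} ≫ 1/n is above the triangle threshold p ~ 1/n. Asymptotically E[X] ~ (c³/6)·n^{3(1−α)} = (7³/6)·n^{1} → ∞; triangles are abundant w.h.p.

E[X] ≈ 2403.541; in regime p = Θ(1/n^{2/3}) E[X] diverges (above the triangle threshold p ~ 1/n).


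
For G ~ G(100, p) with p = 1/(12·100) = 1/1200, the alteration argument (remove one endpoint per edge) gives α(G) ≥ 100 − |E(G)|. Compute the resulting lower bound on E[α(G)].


E[|E(G)|] = C(100, 2)·p = 4950 · (1/1200) = 33/8.
E[α(G)] ≥ n − E[|E(G)|] = 100 − 33/8 = 767/8.
Numerically: ≈ 95.8750.
(This is only a lower bound; the true E[α(G)] may be larger.)

E[α(G)] ≥ 767/8 ≈ 95.8750.


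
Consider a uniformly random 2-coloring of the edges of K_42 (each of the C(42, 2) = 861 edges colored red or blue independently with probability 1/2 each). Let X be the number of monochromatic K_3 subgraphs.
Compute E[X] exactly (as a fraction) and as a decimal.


Let X = Σ_S X_S over the C(42, 3) = 11480 subsets S of size 3, where X_S = 1 if the K_3 on S is monochromatic.
For a fixed S, the K_3 on S has C(3, 2) = 3 edges. P[all 3 edges red] = (1/2)^3, and likewise for blue, so P[monochromatic] = 2·(1/2)^3 = 2^{1 − 3} = 1/4.
By linearity of expectation: E[X] = C(42, 3) · 2^{1 − 3} = 11480 · 1/4 = 2870.
Numerically: E[X] ≈ 2870.00000.

E[X] = C(42,3)·2^(1−C(3,2)) = 2870 ≈ 2870.00000.


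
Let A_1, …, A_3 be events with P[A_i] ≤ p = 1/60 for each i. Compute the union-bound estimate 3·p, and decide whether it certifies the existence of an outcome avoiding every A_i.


Union bound: P[∪_{i=1}^{3} A_i] ≤ Σ_i P[A_i] ≤ 3·p = 3·(1/60) = 1/20.
Numerically: 1/20 ≈ 0.0500000.
Is 1/20 < 1? YES.
Since P[∪ A_i] ≤ 1/20 < 1, the complement has P[∩ A_i^c] ≥ 1 − 1/20 = 19/20 > 0, so some outcome avoids every A_i.

3·p = 1/20 ≈ 0.0500000; existence CERTIFIED by the union bound.


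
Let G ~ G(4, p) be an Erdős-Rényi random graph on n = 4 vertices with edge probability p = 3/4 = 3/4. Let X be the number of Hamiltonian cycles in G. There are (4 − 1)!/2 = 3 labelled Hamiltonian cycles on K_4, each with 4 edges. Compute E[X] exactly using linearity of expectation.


K_4 has (4 − 1)!/2 = 3 labelled Hamiltonian cycles.
For each such Hamiltonian cycle H, let X_H = 1 if all 4 edges of H are present in G. Then P[X_H = 1] = p^{4} = (3/4)^{4} = 81/256.
By linearity: E[X] = Σ_H E[X_H] = 3 · p^{4} = 3 · 81/256 = 243/256.
Numerically: E[X] ≈ 0.949.

E[X] = 3 · (3/4)^{4} = 243/256 ≈ 0.949.


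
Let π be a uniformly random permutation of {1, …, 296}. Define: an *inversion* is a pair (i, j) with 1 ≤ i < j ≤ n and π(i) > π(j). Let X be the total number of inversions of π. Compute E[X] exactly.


Write X = Σ X_I over the C(296, 2) = 43660 pairs i < j, with X_I the indicator of one inversion.
There are 43660 indicators.
For each fixed pair i < j, the values π(i) and π(j) are two distinct elements of {1, …, 296} in uniformly random order; by symmetry P[π(i) > π(j)] = 1/2.
By linearity: E[X] = 43660 · (1/2) = C(296, 2) · (1/2) = 43660/2 = 21830 ≈ 21830.0000.

E[X] = 21830 = 21830.0000.


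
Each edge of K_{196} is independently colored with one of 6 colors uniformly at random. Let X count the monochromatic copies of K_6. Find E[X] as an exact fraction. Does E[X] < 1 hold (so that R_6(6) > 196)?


E[X] = C(196, 6) · 6^{1 − 15} = 72887293024 · 6^{−14} = 72887293024/78364164096.
As a reduced fraction: E[X] = 2277727907/2448880128 ≈ 0.9301.
Is E[X] < 1? YES.
Since E[X] < 1, there exists a 6-coloring of K_{196} with no monochromatic K_6; hence R_6(6) > 196.

E[X] = 2277727907/2448880128 ≈ 0.9301; E[X] < 1, so R_6(6) > 196.


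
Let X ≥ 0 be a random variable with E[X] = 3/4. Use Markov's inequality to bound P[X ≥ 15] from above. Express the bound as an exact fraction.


μ = E[X] = 3/4, a = 15.
Markov: P[X ≥ 15] ≤ μ/a = (3/4)/15 = 1/20.
Numerically: ≈ 0.050.
(Since a = 15 > μ = 0.750, the bound 1/20 is < 1 and informative.)

P[X ≥ 15] ≤ 1/20 ≈ 0.050.
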